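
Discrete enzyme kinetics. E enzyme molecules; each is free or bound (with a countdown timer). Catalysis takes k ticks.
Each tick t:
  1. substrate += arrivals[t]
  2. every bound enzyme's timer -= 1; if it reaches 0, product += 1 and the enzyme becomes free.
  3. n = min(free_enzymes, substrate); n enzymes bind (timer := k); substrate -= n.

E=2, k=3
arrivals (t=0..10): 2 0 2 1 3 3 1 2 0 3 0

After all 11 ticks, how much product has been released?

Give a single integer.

t=0: arr=2 -> substrate=0 bound=2 product=0
t=1: arr=0 -> substrate=0 bound=2 product=0
t=2: arr=2 -> substrate=2 bound=2 product=0
t=3: arr=1 -> substrate=1 bound=2 product=2
t=4: arr=3 -> substrate=4 bound=2 product=2
t=5: arr=3 -> substrate=7 bound=2 product=2
t=6: arr=1 -> substrate=6 bound=2 product=4
t=7: arr=2 -> substrate=8 bound=2 product=4
t=8: arr=0 -> substrate=8 bound=2 product=4
t=9: arr=3 -> substrate=9 bound=2 product=6
t=10: arr=0 -> substrate=9 bound=2 product=6

Answer: 6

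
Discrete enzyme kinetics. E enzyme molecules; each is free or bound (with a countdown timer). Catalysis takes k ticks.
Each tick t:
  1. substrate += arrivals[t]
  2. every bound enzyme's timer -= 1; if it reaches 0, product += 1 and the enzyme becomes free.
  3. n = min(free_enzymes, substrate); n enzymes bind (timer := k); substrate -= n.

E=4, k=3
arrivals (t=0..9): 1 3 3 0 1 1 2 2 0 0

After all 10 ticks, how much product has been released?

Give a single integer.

t=0: arr=1 -> substrate=0 bound=1 product=0
t=1: arr=3 -> substrate=0 bound=4 product=0
t=2: arr=3 -> substrate=3 bound=4 product=0
t=3: arr=0 -> substrate=2 bound=4 product=1
t=4: arr=1 -> substrate=0 bound=4 product=4
t=5: arr=1 -> substrate=1 bound=4 product=4
t=6: arr=2 -> substrate=2 bound=4 product=5
t=7: arr=2 -> substrate=1 bound=4 product=8
t=8: arr=0 -> substrate=1 bound=4 product=8
t=9: arr=0 -> substrate=0 bound=4 product=9

Answer: 9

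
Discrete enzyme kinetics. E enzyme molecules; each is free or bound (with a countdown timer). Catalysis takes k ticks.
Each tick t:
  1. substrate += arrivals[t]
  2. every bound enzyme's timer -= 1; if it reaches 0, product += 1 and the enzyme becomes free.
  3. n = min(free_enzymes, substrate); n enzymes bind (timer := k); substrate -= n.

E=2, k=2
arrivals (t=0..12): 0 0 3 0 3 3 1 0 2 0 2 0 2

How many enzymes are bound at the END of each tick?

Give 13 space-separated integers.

Answer: 0 0 2 2 2 2 2 2 2 2 2 2 2

Derivation:
t=0: arr=0 -> substrate=0 bound=0 product=0
t=1: arr=0 -> substrate=0 bound=0 product=0
t=2: arr=3 -> substrate=1 bound=2 product=0
t=3: arr=0 -> substrate=1 bound=2 product=0
t=4: arr=3 -> substrate=2 bound=2 product=2
t=5: arr=3 -> substrate=5 bound=2 product=2
t=6: arr=1 -> substrate=4 bound=2 product=4
t=7: arr=0 -> substrate=4 bound=2 product=4
t=8: arr=2 -> substrate=4 bound=2 product=6
t=9: arr=0 -> substrate=4 bound=2 product=6
t=10: arr=2 -> substrate=4 bound=2 product=8
t=11: arr=0 -> substrate=4 bound=2 product=8
t=12: arr=2 -> substrate=4 bound=2 product=10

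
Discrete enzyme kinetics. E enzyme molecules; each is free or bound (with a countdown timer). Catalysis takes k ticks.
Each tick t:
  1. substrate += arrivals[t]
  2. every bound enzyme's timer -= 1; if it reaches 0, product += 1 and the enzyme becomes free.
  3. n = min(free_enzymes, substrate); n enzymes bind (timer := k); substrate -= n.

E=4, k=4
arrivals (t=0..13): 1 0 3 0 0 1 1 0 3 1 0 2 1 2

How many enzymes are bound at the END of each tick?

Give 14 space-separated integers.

Answer: 1 1 4 4 3 4 2 2 4 4 4 4 4 4

Derivation:
t=0: arr=1 -> substrate=0 bound=1 product=0
t=1: arr=0 -> substrate=0 bound=1 product=0
t=2: arr=3 -> substrate=0 bound=4 product=0
t=3: arr=0 -> substrate=0 bound=4 product=0
t=4: arr=0 -> substrate=0 bound=3 product=1
t=5: arr=1 -> substrate=0 bound=4 product=1
t=6: arr=1 -> substrate=0 bound=2 product=4
t=7: arr=0 -> substrate=0 bound=2 product=4
t=8: arr=3 -> substrate=1 bound=4 product=4
t=9: arr=1 -> substrate=1 bound=4 product=5
t=10: arr=0 -> substrate=0 bound=4 product=6
t=11: arr=2 -> substrate=2 bound=4 product=6
t=12: arr=1 -> substrate=1 bound=4 product=8
t=13: arr=2 -> substrate=2 bound=4 product=9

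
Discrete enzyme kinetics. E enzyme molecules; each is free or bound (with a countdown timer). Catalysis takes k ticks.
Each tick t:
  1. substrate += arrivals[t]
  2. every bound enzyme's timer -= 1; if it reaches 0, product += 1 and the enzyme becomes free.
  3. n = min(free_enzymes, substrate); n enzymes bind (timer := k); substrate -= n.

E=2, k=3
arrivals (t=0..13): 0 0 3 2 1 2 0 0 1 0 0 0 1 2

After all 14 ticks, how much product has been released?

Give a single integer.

Answer: 6

Derivation:
t=0: arr=0 -> substrate=0 bound=0 product=0
t=1: arr=0 -> substrate=0 bound=0 product=0
t=2: arr=3 -> substrate=1 bound=2 product=0
t=3: arr=2 -> substrate=3 bound=2 product=0
t=4: arr=1 -> substrate=4 bound=2 product=0
t=5: arr=2 -> substrate=4 bound=2 product=2
t=6: arr=0 -> substrate=4 bound=2 product=2
t=7: arr=0 -> substrate=4 bound=2 product=2
t=8: arr=1 -> substrate=3 bound=2 product=4
t=9: arr=0 -> substrate=3 bound=2 product=4
t=10: arr=0 -> substrate=3 bound=2 product=4
t=11: arr=0 -> substrate=1 bound=2 product=6
t=12: arr=1 -> substrate=2 bound=2 product=6
t=13: arr=2 -> substrate=4 bound=2 product=6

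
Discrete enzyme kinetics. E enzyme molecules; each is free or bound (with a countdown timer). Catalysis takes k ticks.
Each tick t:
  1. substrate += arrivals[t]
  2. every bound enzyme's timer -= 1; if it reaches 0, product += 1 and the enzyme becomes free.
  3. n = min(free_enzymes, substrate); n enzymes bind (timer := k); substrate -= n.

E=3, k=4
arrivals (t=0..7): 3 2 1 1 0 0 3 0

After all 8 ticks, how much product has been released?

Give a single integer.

t=0: arr=3 -> substrate=0 bound=3 product=0
t=1: arr=2 -> substrate=2 bound=3 product=0
t=2: arr=1 -> substrate=3 bound=3 product=0
t=3: arr=1 -> substrate=4 bound=3 product=0
t=4: arr=0 -> substrate=1 bound=3 product=3
t=5: arr=0 -> substrate=1 bound=3 product=3
t=6: arr=3 -> substrate=4 bound=3 product=3
t=7: arr=0 -> substrate=4 bound=3 product=3

Answer: 3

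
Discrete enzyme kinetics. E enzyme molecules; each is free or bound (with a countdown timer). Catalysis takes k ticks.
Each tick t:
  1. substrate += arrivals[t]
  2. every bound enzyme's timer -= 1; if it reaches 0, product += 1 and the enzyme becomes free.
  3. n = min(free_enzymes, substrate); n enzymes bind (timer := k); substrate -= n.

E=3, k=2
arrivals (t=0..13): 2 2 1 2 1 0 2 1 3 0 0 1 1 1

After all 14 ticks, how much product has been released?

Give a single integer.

t=0: arr=2 -> substrate=0 bound=2 product=0
t=1: arr=2 -> substrate=1 bound=3 product=0
t=2: arr=1 -> substrate=0 bound=3 product=2
t=3: arr=2 -> substrate=1 bound=3 product=3
t=4: arr=1 -> substrate=0 bound=3 product=5
t=5: arr=0 -> substrate=0 bound=2 product=6
t=6: arr=2 -> substrate=0 bound=2 product=8
t=7: arr=1 -> substrate=0 bound=3 product=8
t=8: arr=3 -> substrate=1 bound=3 product=10
t=9: arr=0 -> substrate=0 bound=3 product=11
t=10: arr=0 -> substrate=0 bound=1 product=13
t=11: arr=1 -> substrate=0 bound=1 product=14
t=12: arr=1 -> substrate=0 bound=2 product=14
t=13: arr=1 -> substrate=0 bound=2 product=15

Answer: 15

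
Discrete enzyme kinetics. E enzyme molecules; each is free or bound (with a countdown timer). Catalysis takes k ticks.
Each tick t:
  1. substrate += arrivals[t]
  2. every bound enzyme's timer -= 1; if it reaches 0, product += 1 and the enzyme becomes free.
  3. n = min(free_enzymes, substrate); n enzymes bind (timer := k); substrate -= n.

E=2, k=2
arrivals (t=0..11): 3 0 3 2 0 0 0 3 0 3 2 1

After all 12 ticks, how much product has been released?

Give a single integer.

t=0: arr=3 -> substrate=1 bound=2 product=0
t=1: arr=0 -> substrate=1 bound=2 product=0
t=2: arr=3 -> substrate=2 bound=2 product=2
t=3: arr=2 -> substrate=4 bound=2 product=2
t=4: arr=0 -> substrate=2 bound=2 product=4
t=5: arr=0 -> substrate=2 bound=2 product=4
t=6: arr=0 -> substrate=0 bound=2 product=6
t=7: arr=3 -> substrate=3 bound=2 product=6
t=8: arr=0 -> substrate=1 bound=2 product=8
t=9: arr=3 -> substrate=4 bound=2 product=8
t=10: arr=2 -> substrate=4 bound=2 product=10
t=11: arr=1 -> substrate=5 bound=2 product=10

Answer: 10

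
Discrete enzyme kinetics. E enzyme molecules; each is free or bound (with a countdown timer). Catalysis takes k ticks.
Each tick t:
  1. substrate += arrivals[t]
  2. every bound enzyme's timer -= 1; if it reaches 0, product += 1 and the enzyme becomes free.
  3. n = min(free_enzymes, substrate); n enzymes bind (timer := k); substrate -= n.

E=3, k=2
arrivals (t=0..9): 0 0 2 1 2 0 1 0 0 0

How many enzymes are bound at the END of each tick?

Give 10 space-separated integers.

Answer: 0 0 2 3 3 2 1 1 0 0

Derivation:
t=0: arr=0 -> substrate=0 bound=0 product=0
t=1: arr=0 -> substrate=0 bound=0 product=0
t=2: arr=2 -> substrate=0 bound=2 product=0
t=3: arr=1 -> substrate=0 bound=3 product=0
t=4: arr=2 -> substrate=0 bound=3 product=2
t=5: arr=0 -> substrate=0 bound=2 product=3
t=6: arr=1 -> substrate=0 bound=1 product=5
t=7: arr=0 -> substrate=0 bound=1 product=5
t=8: arr=0 -> substrate=0 bound=0 product=6
t=9: arr=0 -> substrate=0 bound=0 product=6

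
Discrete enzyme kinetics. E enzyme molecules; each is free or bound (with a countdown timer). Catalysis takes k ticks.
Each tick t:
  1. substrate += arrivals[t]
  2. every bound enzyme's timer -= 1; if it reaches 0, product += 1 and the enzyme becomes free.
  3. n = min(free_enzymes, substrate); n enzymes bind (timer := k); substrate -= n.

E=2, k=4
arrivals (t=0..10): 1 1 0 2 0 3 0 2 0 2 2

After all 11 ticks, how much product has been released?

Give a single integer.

t=0: arr=1 -> substrate=0 bound=1 product=0
t=1: arr=1 -> substrate=0 bound=2 product=0
t=2: arr=0 -> substrate=0 bound=2 product=0
t=3: arr=2 -> substrate=2 bound=2 product=0
t=4: arr=0 -> substrate=1 bound=2 product=1
t=5: arr=3 -> substrate=3 bound=2 product=2
t=6: arr=0 -> substrate=3 bound=2 product=2
t=7: arr=2 -> substrate=5 bound=2 product=2
t=8: arr=0 -> substrate=4 bound=2 product=3
t=9: arr=2 -> substrate=5 bound=2 product=4
t=10: arr=2 -> substrate=7 bound=2 product=4

Answer: 4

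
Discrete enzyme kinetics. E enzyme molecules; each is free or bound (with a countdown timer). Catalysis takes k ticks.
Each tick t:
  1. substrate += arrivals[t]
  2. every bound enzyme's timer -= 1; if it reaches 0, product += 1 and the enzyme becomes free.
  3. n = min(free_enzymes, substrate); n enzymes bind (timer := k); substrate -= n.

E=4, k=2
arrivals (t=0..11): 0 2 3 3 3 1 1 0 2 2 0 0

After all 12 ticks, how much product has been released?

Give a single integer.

t=0: arr=0 -> substrate=0 bound=0 product=0
t=1: arr=2 -> substrate=0 bound=2 product=0
t=2: arr=3 -> substrate=1 bound=4 product=0
t=3: arr=3 -> substrate=2 bound=4 product=2
t=4: arr=3 -> substrate=3 bound=4 product=4
t=5: arr=1 -> substrate=2 bound=4 product=6
t=6: arr=1 -> substrate=1 bound=4 product=8
t=7: arr=0 -> substrate=0 bound=3 product=10
t=8: arr=2 -> substrate=0 bound=3 product=12
t=9: arr=2 -> substrate=0 bound=4 product=13
t=10: arr=0 -> substrate=0 bound=2 product=15
t=11: arr=0 -> substrate=0 bound=0 product=17

Answer: 17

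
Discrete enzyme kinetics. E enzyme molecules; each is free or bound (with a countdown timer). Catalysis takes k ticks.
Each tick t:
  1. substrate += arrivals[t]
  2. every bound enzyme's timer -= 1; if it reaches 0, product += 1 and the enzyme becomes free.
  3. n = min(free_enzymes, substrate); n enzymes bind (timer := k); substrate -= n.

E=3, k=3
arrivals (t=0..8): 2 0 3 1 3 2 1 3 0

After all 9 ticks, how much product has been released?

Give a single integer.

Answer: 6

Derivation:
t=0: arr=2 -> substrate=0 bound=2 product=0
t=1: arr=0 -> substrate=0 bound=2 product=0
t=2: arr=3 -> substrate=2 bound=3 product=0
t=3: arr=1 -> substrate=1 bound=3 product=2
t=4: arr=3 -> substrate=4 bound=3 product=2
t=5: arr=2 -> substrate=5 bound=3 product=3
t=6: arr=1 -> substrate=4 bound=3 product=5
t=7: arr=3 -> substrate=7 bound=3 product=5
t=8: arr=0 -> substrate=6 bound=3 product=6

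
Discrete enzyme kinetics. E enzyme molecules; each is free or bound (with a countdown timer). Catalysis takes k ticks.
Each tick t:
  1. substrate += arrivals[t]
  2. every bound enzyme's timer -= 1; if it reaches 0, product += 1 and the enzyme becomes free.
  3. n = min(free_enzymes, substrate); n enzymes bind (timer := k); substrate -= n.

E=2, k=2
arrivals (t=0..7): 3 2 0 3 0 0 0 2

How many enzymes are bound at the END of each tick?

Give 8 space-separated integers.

Answer: 2 2 2 2 2 2 2 2

Derivation:
t=0: arr=3 -> substrate=1 bound=2 product=0
t=1: arr=2 -> substrate=3 bound=2 product=0
t=2: arr=0 -> substrate=1 bound=2 product=2
t=3: arr=3 -> substrate=4 bound=2 product=2
t=4: arr=0 -> substrate=2 bound=2 product=4
t=5: arr=0 -> substrate=2 bound=2 product=4
t=6: arr=0 -> substrate=0 bound=2 product=6
t=7: arr=2 -> substrate=2 bound=2 product=6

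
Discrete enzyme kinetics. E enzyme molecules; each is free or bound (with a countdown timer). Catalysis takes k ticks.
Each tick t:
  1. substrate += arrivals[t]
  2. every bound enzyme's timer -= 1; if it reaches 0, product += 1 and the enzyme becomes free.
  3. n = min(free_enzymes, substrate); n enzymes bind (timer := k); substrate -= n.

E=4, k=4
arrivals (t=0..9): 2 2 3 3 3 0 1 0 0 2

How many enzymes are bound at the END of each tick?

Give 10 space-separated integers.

t=0: arr=2 -> substrate=0 bound=2 product=0
t=1: arr=2 -> substrate=0 bound=4 product=0
t=2: arr=3 -> substrate=3 bound=4 product=0
t=3: arr=3 -> substrate=6 bound=4 product=0
t=4: arr=3 -> substrate=7 bound=4 product=2
t=5: arr=0 -> substrate=5 bound=4 product=4
t=6: arr=1 -> substrate=6 bound=4 product=4
t=7: arr=0 -> substrate=6 bound=4 product=4
t=8: arr=0 -> substrate=4 bound=4 product=6
t=9: arr=2 -> substrate=4 bound=4 product=8

Answer: 2 4 4 4 4 4 4 4 4 4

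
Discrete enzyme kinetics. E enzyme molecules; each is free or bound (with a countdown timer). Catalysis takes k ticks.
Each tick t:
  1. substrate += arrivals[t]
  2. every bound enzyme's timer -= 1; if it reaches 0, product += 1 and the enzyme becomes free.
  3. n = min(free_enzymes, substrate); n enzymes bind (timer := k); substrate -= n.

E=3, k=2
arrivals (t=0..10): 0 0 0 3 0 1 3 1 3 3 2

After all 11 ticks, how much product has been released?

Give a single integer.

t=0: arr=0 -> substrate=0 bound=0 product=0
t=1: arr=0 -> substrate=0 bound=0 product=0
t=2: arr=0 -> substrate=0 bound=0 product=0
t=3: arr=3 -> substrate=0 bound=3 product=0
t=4: arr=0 -> substrate=0 bound=3 product=0
t=5: arr=1 -> substrate=0 bound=1 product=3
t=6: arr=3 -> substrate=1 bound=3 product=3
t=7: arr=1 -> substrate=1 bound=3 product=4
t=8: arr=3 -> substrate=2 bound=3 product=6
t=9: arr=3 -> substrate=4 bound=3 product=7
t=10: arr=2 -> substrate=4 bound=3 product=9

Answer: 9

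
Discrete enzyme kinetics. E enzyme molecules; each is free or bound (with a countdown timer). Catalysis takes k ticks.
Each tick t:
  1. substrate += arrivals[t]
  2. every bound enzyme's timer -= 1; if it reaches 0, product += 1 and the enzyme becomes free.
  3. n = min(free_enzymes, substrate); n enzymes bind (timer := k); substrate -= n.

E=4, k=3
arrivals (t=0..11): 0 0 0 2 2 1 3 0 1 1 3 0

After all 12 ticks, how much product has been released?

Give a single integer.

t=0: arr=0 -> substrate=0 bound=0 product=0
t=1: arr=0 -> substrate=0 bound=0 product=0
t=2: arr=0 -> substrate=0 bound=0 product=0
t=3: arr=2 -> substrate=0 bound=2 product=0
t=4: arr=2 -> substrate=0 bound=4 product=0
t=5: arr=1 -> substrate=1 bound=4 product=0
t=6: arr=3 -> substrate=2 bound=4 product=2
t=7: arr=0 -> substrate=0 bound=4 product=4
t=8: arr=1 -> substrate=1 bound=4 product=4
t=9: arr=1 -> substrate=0 bound=4 product=6
t=10: arr=3 -> substrate=1 bound=4 product=8
t=11: arr=0 -> substrate=1 bound=4 product=8

Answer: 8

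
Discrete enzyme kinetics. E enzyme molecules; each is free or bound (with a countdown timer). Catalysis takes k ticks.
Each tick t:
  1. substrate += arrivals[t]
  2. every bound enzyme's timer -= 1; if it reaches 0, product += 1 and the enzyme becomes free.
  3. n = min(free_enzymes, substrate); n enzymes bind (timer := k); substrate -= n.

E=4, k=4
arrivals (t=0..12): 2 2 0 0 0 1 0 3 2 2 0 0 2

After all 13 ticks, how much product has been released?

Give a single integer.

Answer: 8

Derivation:
t=0: arr=2 -> substrate=0 bound=2 product=0
t=1: arr=2 -> substrate=0 bound=4 product=0
t=2: arr=0 -> substrate=0 bound=4 product=0
t=3: arr=0 -> substrate=0 bound=4 product=0
t=4: arr=0 -> substrate=0 bound=2 product=2
t=5: arr=1 -> substrate=0 bound=1 product=4
t=6: arr=0 -> substrate=0 bound=1 product=4
t=7: arr=3 -> substrate=0 bound=4 product=4
t=8: arr=2 -> substrate=2 bound=4 product=4
t=9: arr=2 -> substrate=3 bound=4 product=5
t=10: arr=0 -> substrate=3 bound=4 product=5
t=11: arr=0 -> substrate=0 bound=4 product=8
t=12: arr=2 -> substrate=2 bound=4 product=8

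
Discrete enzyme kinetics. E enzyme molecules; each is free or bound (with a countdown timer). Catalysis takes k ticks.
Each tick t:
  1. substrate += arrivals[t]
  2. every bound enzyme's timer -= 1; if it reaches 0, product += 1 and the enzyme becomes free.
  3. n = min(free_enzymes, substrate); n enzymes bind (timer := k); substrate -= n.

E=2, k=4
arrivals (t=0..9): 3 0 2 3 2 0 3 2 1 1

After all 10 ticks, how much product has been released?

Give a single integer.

Answer: 4

Derivation:
t=0: arr=3 -> substrate=1 bound=2 product=0
t=1: arr=0 -> substrate=1 bound=2 product=0
t=2: arr=2 -> substrate=3 bound=2 product=0
t=3: arr=3 -> substrate=6 bound=2 product=0
t=4: arr=2 -> substrate=6 bound=2 product=2
t=5: arr=0 -> substrate=6 bound=2 product=2
t=6: arr=3 -> substrate=9 bound=2 product=2
t=7: arr=2 -> substrate=11 bound=2 product=2
t=8: arr=1 -> substrate=10 bound=2 product=4
t=9: arr=1 -> substrate=11 bound=2 product=4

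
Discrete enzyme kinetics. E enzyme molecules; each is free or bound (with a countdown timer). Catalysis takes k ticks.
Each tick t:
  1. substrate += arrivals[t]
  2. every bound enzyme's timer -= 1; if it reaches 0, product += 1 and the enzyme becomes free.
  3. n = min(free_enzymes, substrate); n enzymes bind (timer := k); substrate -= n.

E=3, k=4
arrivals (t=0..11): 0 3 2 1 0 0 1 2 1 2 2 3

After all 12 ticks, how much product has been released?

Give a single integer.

Answer: 6

Derivation:
t=0: arr=0 -> substrate=0 bound=0 product=0
t=1: arr=3 -> substrate=0 bound=3 product=0
t=2: arr=2 -> substrate=2 bound=3 product=0
t=3: arr=1 -> substrate=3 bound=3 product=0
t=4: arr=0 -> substrate=3 bound=3 product=0
t=5: arr=0 -> substrate=0 bound=3 product=3
t=6: arr=1 -> substrate=1 bound=3 product=3
t=7: arr=2 -> substrate=3 bound=3 product=3
t=8: arr=1 -> substrate=4 bound=3 product=3
t=9: arr=2 -> substrate=3 bound=3 product=6
t=10: arr=2 -> substrate=5 bound=3 product=6
t=11: arr=3 -> substrate=8 bound=3 product=6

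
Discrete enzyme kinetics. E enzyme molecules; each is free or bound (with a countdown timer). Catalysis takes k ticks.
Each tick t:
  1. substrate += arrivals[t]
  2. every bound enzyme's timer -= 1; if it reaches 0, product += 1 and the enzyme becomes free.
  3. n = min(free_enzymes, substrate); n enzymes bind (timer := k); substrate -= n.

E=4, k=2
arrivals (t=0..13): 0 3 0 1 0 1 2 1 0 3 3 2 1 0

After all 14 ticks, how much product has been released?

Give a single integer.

t=0: arr=0 -> substrate=0 bound=0 product=0
t=1: arr=3 -> substrate=0 bound=3 product=0
t=2: arr=0 -> substrate=0 bound=3 product=0
t=3: arr=1 -> substrate=0 bound=1 product=3
t=4: arr=0 -> substrate=0 bound=1 product=3
t=5: arr=1 -> substrate=0 bound=1 product=4
t=6: arr=2 -> substrate=0 bound=3 product=4
t=7: arr=1 -> substrate=0 bound=3 product=5
t=8: arr=0 -> substrate=0 bound=1 product=7
t=9: arr=3 -> substrate=0 bound=3 product=8
t=10: arr=3 -> substrate=2 bound=4 product=8
t=11: arr=2 -> substrate=1 bound=4 product=11
t=12: arr=1 -> substrate=1 bound=4 product=12
t=13: arr=0 -> substrate=0 bound=2 product=15

Answer: 15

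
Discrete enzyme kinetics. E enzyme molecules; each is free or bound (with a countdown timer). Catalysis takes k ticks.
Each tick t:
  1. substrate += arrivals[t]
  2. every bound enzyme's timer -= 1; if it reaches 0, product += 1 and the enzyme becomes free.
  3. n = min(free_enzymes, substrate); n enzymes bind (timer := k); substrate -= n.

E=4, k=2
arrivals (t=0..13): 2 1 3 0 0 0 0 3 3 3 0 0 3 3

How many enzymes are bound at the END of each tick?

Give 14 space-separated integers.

t=0: arr=2 -> substrate=0 bound=2 product=0
t=1: arr=1 -> substrate=0 bound=3 product=0
t=2: arr=3 -> substrate=0 bound=4 product=2
t=3: arr=0 -> substrate=0 bound=3 product=3
t=4: arr=0 -> substrate=0 bound=0 product=6
t=5: arr=0 -> substrate=0 bound=0 product=6
t=6: arr=0 -> substrate=0 bound=0 product=6
t=7: arr=3 -> substrate=0 bound=3 product=6
t=8: arr=3 -> substrate=2 bound=4 product=6
t=9: arr=3 -> substrate=2 bound=4 product=9
t=10: arr=0 -> substrate=1 bound=4 product=10
t=11: arr=0 -> substrate=0 bound=2 product=13
t=12: arr=3 -> substrate=0 bound=4 product=14
t=13: arr=3 -> substrate=2 bound=4 product=15

Answer: 2 3 4 3 0 0 0 3 4 4 4 2 4 4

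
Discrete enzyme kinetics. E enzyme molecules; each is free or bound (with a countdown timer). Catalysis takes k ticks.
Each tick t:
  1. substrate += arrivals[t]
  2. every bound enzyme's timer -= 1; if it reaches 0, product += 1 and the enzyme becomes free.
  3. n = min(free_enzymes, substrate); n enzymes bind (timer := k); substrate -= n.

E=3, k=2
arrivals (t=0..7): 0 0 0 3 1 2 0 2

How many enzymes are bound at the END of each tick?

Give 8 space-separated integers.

t=0: arr=0 -> substrate=0 bound=0 product=0
t=1: arr=0 -> substrate=0 bound=0 product=0
t=2: arr=0 -> substrate=0 bound=0 product=0
t=3: arr=3 -> substrate=0 bound=3 product=0
t=4: arr=1 -> substrate=1 bound=3 product=0
t=5: arr=2 -> substrate=0 bound=3 product=3
t=6: arr=0 -> substrate=0 bound=3 product=3
t=7: arr=2 -> substrate=0 bound=2 product=6

Answer: 0 0 0 3 3 3 3 2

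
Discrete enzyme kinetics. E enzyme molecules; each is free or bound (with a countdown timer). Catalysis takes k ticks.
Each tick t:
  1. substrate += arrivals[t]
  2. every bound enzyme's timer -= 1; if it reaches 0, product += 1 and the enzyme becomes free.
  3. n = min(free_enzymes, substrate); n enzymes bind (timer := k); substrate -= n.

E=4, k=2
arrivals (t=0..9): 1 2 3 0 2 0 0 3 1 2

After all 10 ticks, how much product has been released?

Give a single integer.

t=0: arr=1 -> substrate=0 bound=1 product=0
t=1: arr=2 -> substrate=0 bound=3 product=0
t=2: arr=3 -> substrate=1 bound=4 product=1
t=3: arr=0 -> substrate=0 bound=3 product=3
t=4: arr=2 -> substrate=0 bound=3 product=5
t=5: arr=0 -> substrate=0 bound=2 product=6
t=6: arr=0 -> substrate=0 bound=0 product=8
t=7: arr=3 -> substrate=0 bound=3 product=8
t=8: arr=1 -> substrate=0 bound=4 product=8
t=9: arr=2 -> substrate=0 bound=3 product=11

Answer: 11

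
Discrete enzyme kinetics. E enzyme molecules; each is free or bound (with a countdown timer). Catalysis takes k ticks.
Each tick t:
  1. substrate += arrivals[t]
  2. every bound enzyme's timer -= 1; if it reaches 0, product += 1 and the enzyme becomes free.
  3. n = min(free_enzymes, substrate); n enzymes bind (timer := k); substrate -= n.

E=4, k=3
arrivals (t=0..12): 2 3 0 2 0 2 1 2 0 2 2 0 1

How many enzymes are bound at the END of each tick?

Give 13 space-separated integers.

t=0: arr=2 -> substrate=0 bound=2 product=0
t=1: arr=3 -> substrate=1 bound=4 product=0
t=2: arr=0 -> substrate=1 bound=4 product=0
t=3: arr=2 -> substrate=1 bound=4 product=2
t=4: arr=0 -> substrate=0 bound=3 product=4
t=5: arr=2 -> substrate=1 bound=4 product=4
t=6: arr=1 -> substrate=0 bound=4 product=6
t=7: arr=2 -> substrate=1 bound=4 product=7
t=8: arr=0 -> substrate=0 bound=4 product=8
t=9: arr=2 -> substrate=0 bound=4 product=10
t=10: arr=2 -> substrate=1 bound=4 product=11
t=11: arr=0 -> substrate=0 bound=4 product=12
t=12: arr=1 -> substrate=0 bound=3 product=14

Answer: 2 4 4 4 3 4 4 4 4 4 4 4 3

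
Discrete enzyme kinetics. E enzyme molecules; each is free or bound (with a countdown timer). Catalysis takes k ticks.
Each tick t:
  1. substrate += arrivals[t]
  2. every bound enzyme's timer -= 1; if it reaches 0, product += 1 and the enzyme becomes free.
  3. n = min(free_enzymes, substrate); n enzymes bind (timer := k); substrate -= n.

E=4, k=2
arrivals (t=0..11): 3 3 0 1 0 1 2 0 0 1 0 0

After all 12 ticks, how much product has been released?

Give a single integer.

Answer: 11

Derivation:
t=0: arr=3 -> substrate=0 bound=3 product=0
t=1: arr=3 -> substrate=2 bound=4 product=0
t=2: arr=0 -> substrate=0 bound=3 product=3
t=3: arr=1 -> substrate=0 bound=3 product=4
t=4: arr=0 -> substrate=0 bound=1 product=6
t=5: arr=1 -> substrate=0 bound=1 product=7
t=6: arr=2 -> substrate=0 bound=3 product=7
t=7: arr=0 -> substrate=0 bound=2 product=8
t=8: arr=0 -> substrate=0 bound=0 product=10
t=9: arr=1 -> substrate=0 bound=1 product=10
t=10: arr=0 -> substrate=0 bound=1 product=10
t=11: arr=0 -> substrate=0 bound=0 product=11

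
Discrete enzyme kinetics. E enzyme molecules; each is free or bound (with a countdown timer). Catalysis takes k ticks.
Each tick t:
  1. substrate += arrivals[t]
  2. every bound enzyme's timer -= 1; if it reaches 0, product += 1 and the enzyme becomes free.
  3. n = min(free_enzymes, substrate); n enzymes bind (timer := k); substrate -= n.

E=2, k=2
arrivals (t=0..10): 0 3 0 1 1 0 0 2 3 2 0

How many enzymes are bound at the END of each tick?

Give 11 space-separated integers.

t=0: arr=0 -> substrate=0 bound=0 product=0
t=1: arr=3 -> substrate=1 bound=2 product=0
t=2: arr=0 -> substrate=1 bound=2 product=0
t=3: arr=1 -> substrate=0 bound=2 product=2
t=4: arr=1 -> substrate=1 bound=2 product=2
t=5: arr=0 -> substrate=0 bound=1 product=4
t=6: arr=0 -> substrate=0 bound=1 product=4
t=7: arr=2 -> substrate=0 bound=2 product=5
t=8: arr=3 -> substrate=3 bound=2 product=5
t=9: arr=2 -> substrate=3 bound=2 product=7
t=10: arr=0 -> substrate=3 bound=2 product=7

Answer: 0 2 2 2 2 1 1 2 2 2 2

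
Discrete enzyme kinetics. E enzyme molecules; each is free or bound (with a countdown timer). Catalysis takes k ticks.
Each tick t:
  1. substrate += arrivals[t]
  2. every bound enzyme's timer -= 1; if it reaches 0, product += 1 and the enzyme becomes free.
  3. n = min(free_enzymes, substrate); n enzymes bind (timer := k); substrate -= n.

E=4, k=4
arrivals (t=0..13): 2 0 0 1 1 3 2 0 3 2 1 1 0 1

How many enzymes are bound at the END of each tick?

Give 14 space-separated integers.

t=0: arr=2 -> substrate=0 bound=2 product=0
t=1: arr=0 -> substrate=0 bound=2 product=0
t=2: arr=0 -> substrate=0 bound=2 product=0
t=3: arr=1 -> substrate=0 bound=3 product=0
t=4: arr=1 -> substrate=0 bound=2 product=2
t=5: arr=3 -> substrate=1 bound=4 product=2
t=6: arr=2 -> substrate=3 bound=4 product=2
t=7: arr=0 -> substrate=2 bound=4 product=3
t=8: arr=3 -> substrate=4 bound=4 product=4
t=9: arr=2 -> substrate=4 bound=4 product=6
t=10: arr=1 -> substrate=5 bound=4 product=6
t=11: arr=1 -> substrate=5 bound=4 product=7
t=12: arr=0 -> substrate=4 bound=4 product=8
t=13: arr=1 -> substrate=3 bound=4 product=10

Answer: 2 2 2 3 2 4 4 4 4 4 4 4 4 4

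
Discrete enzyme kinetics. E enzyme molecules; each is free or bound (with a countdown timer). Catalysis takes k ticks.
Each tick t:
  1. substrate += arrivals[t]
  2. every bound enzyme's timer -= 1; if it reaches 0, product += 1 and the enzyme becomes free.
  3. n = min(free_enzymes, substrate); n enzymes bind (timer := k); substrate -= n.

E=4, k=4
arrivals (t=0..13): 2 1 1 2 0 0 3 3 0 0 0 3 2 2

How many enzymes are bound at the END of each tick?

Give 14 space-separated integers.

Answer: 2 3 4 4 4 3 4 4 4 4 4 4 4 4

Derivation:
t=0: arr=2 -> substrate=0 bound=2 product=0
t=1: arr=1 -> substrate=0 bound=3 product=0
t=2: arr=1 -> substrate=0 bound=4 product=0
t=3: arr=2 -> substrate=2 bound=4 product=0
t=4: arr=0 -> substrate=0 bound=4 product=2
t=5: arr=0 -> substrate=0 bound=3 product=3
t=6: arr=3 -> substrate=1 bound=4 product=4
t=7: arr=3 -> substrate=4 bound=4 product=4
t=8: arr=0 -> substrate=2 bound=4 product=6
t=9: arr=0 -> substrate=2 bound=4 product=6
t=10: arr=0 -> substrate=0 bound=4 product=8
t=11: arr=3 -> substrate=3 bound=4 product=8
t=12: arr=2 -> substrate=3 bound=4 product=10
t=13: arr=2 -> substrate=5 bound=4 product=10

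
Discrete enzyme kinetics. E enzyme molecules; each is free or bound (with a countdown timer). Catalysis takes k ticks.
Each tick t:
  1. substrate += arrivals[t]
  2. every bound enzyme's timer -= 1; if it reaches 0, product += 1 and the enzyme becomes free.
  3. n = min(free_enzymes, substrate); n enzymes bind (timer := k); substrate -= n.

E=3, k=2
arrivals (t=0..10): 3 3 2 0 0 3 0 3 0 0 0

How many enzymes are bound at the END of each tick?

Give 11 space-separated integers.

t=0: arr=3 -> substrate=0 bound=3 product=0
t=1: arr=3 -> substrate=3 bound=3 product=0
t=2: arr=2 -> substrate=2 bound=3 product=3
t=3: arr=0 -> substrate=2 bound=3 product=3
t=4: arr=0 -> substrate=0 bound=2 product=6
t=5: arr=3 -> substrate=2 bound=3 product=6
t=6: arr=0 -> substrate=0 bound=3 product=8
t=7: arr=3 -> substrate=2 bound=3 product=9
t=8: arr=0 -> substrate=0 bound=3 product=11
t=9: arr=0 -> substrate=0 bound=2 product=12
t=10: arr=0 -> substrate=0 bound=0 product=14

Answer: 3 3 3 3 2 3 3 3 3 2 0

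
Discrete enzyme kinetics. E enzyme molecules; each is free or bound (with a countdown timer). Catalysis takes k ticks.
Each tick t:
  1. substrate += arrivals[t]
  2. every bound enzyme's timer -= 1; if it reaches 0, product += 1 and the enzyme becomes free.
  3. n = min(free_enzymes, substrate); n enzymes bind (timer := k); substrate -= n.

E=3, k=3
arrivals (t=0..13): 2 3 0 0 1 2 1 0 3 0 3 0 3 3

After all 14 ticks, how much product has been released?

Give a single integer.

Answer: 12

Derivation:
t=0: arr=2 -> substrate=0 bound=2 product=0
t=1: arr=3 -> substrate=2 bound=3 product=0
t=2: arr=0 -> substrate=2 bound=3 product=0
t=3: arr=0 -> substrate=0 bound=3 product=2
t=4: arr=1 -> substrate=0 bound=3 product=3
t=5: arr=2 -> substrate=2 bound=3 product=3
t=6: arr=1 -> substrate=1 bound=3 product=5
t=7: arr=0 -> substrate=0 bound=3 product=6
t=8: arr=3 -> substrate=3 bound=3 product=6
t=9: arr=0 -> substrate=1 bound=3 product=8
t=10: arr=3 -> substrate=3 bound=3 product=9
t=11: arr=0 -> substrate=3 bound=3 product=9
t=12: arr=3 -> substrate=4 bound=3 product=11
t=13: arr=3 -> substrate=6 bound=3 product=12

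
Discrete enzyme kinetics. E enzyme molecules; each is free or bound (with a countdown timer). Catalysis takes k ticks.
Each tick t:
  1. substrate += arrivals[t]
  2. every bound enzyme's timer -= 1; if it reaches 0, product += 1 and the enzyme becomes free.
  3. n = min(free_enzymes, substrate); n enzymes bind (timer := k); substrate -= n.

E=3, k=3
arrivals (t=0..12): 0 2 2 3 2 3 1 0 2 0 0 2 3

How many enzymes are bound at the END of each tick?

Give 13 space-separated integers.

t=0: arr=0 -> substrate=0 bound=0 product=0
t=1: arr=2 -> substrate=0 bound=2 product=0
t=2: arr=2 -> substrate=1 bound=3 product=0
t=3: arr=3 -> substrate=4 bound=3 product=0
t=4: arr=2 -> substrate=4 bound=3 product=2
t=5: arr=3 -> substrate=6 bound=3 product=3
t=6: arr=1 -> substrate=7 bound=3 product=3
t=7: arr=0 -> substrate=5 bound=3 product=5
t=8: arr=2 -> substrate=6 bound=3 product=6
t=9: arr=0 -> substrate=6 bound=3 product=6
t=10: arr=0 -> substrate=4 bound=3 product=8
t=11: arr=2 -> substrate=5 bound=3 product=9
t=12: arr=3 -> substrate=8 bound=3 product=9

Answer: 0 2 3 3 3 3 3 3 3 3 3 3 3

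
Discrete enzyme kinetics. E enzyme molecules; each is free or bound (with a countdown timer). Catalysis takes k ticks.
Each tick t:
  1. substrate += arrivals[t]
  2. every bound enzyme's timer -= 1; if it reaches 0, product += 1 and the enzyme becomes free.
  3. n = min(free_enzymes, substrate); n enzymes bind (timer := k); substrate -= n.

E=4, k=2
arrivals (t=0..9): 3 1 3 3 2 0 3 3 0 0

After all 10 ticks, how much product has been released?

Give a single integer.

t=0: arr=3 -> substrate=0 bound=3 product=0
t=1: arr=1 -> substrate=0 bound=4 product=0
t=2: arr=3 -> substrate=0 bound=4 product=3
t=3: arr=3 -> substrate=2 bound=4 product=4
t=4: arr=2 -> substrate=1 bound=4 product=7
t=5: arr=0 -> substrate=0 bound=4 product=8
t=6: arr=3 -> substrate=0 bound=4 product=11
t=7: arr=3 -> substrate=2 bound=4 product=12
t=8: arr=0 -> substrate=0 bound=3 product=15
t=9: arr=0 -> substrate=0 bound=2 product=16

Answer: 16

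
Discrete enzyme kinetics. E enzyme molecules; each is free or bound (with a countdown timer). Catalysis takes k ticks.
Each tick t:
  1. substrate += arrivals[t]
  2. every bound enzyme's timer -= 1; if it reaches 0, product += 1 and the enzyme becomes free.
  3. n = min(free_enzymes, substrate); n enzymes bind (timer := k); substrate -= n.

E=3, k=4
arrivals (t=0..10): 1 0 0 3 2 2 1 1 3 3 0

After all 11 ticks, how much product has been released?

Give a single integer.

t=0: arr=1 -> substrate=0 bound=1 product=0
t=1: arr=0 -> substrate=0 bound=1 product=0
t=2: arr=0 -> substrate=0 bound=1 product=0
t=3: arr=3 -> substrate=1 bound=3 product=0
t=4: arr=2 -> substrate=2 bound=3 product=1
t=5: arr=2 -> substrate=4 bound=3 product=1
t=6: arr=1 -> substrate=5 bound=3 product=1
t=7: arr=1 -> substrate=4 bound=3 product=3
t=8: arr=3 -> substrate=6 bound=3 product=4
t=9: arr=3 -> substrate=9 bound=3 product=4
t=10: arr=0 -> substrate=9 bound=3 product=4

Answer: 4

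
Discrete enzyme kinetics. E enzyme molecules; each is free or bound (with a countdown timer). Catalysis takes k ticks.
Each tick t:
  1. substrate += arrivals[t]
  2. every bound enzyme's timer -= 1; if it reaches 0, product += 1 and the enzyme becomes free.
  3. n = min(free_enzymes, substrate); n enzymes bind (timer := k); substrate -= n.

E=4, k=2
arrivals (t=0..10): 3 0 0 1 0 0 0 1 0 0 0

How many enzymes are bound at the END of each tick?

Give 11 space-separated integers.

Answer: 3 3 0 1 1 0 0 1 1 0 0

Derivation:
t=0: arr=3 -> substrate=0 bound=3 product=0
t=1: arr=0 -> substrate=0 bound=3 product=0
t=2: arr=0 -> substrate=0 bound=0 product=3
t=3: arr=1 -> substrate=0 bound=1 product=3
t=4: arr=0 -> substrate=0 bound=1 product=3
t=5: arr=0 -> substrate=0 bound=0 product=4
t=6: arr=0 -> substrate=0 bound=0 product=4
t=7: arr=1 -> substrate=0 bound=1 product=4
t=8: arr=0 -> substrate=0 bound=1 product=4
t=9: arr=0 -> substrate=0 bound=0 product=5
t=10: arr=0 -> substrate=0 bound=0 product=5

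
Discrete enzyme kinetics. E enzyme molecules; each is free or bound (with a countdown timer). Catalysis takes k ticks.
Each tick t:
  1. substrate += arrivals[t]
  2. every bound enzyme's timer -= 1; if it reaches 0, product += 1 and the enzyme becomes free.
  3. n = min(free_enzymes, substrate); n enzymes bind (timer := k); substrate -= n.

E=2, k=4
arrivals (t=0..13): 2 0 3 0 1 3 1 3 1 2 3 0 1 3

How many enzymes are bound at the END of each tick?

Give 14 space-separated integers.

Answer: 2 2 2 2 2 2 2 2 2 2 2 2 2 2

Derivation:
t=0: arr=2 -> substrate=0 bound=2 product=0
t=1: arr=0 -> substrate=0 bound=2 product=0
t=2: arr=3 -> substrate=3 bound=2 product=0
t=3: arr=0 -> substrate=3 bound=2 product=0
t=4: arr=1 -> substrate=2 bound=2 product=2
t=5: arr=3 -> substrate=5 bound=2 product=2
t=6: arr=1 -> substrate=6 bound=2 product=2
t=7: arr=3 -> substrate=9 bound=2 product=2
t=8: arr=1 -> substrate=8 bound=2 product=4
t=9: arr=2 -> substrate=10 bound=2 product=4
t=10: arr=3 -> substrate=13 bound=2 product=4
t=11: arr=0 -> substrate=13 bound=2 product=4
t=12: arr=1 -> substrate=12 bound=2 product=6
t=13: arr=3 -> substrate=15 bound=2 product=6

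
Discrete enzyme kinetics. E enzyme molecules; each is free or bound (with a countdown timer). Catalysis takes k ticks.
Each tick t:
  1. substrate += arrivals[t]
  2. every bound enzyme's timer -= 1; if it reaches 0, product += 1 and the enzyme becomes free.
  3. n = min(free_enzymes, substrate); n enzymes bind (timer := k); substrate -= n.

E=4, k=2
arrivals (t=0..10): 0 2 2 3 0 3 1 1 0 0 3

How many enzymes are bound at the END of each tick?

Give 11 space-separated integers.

t=0: arr=0 -> substrate=0 bound=0 product=0
t=1: arr=2 -> substrate=0 bound=2 product=0
t=2: arr=2 -> substrate=0 bound=4 product=0
t=3: arr=3 -> substrate=1 bound=4 product=2
t=4: arr=0 -> substrate=0 bound=3 product=4
t=5: arr=3 -> substrate=0 bound=4 product=6
t=6: arr=1 -> substrate=0 bound=4 product=7
t=7: arr=1 -> substrate=0 bound=2 product=10
t=8: arr=0 -> substrate=0 bound=1 product=11
t=9: arr=0 -> substrate=0 bound=0 product=12
t=10: arr=3 -> substrate=0 bound=3 product=12

Answer: 0 2 4 4 3 4 4 2 1 0 3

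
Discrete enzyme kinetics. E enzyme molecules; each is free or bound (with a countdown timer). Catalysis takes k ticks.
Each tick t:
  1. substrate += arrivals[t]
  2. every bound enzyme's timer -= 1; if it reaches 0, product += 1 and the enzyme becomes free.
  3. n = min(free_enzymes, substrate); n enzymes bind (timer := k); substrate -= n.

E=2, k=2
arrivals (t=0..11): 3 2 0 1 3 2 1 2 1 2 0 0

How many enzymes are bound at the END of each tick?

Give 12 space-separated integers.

t=0: arr=3 -> substrate=1 bound=2 product=0
t=1: arr=2 -> substrate=3 bound=2 product=0
t=2: arr=0 -> substrate=1 bound=2 product=2
t=3: arr=1 -> substrate=2 bound=2 product=2
t=4: arr=3 -> substrate=3 bound=2 product=4
t=5: arr=2 -> substrate=5 bound=2 product=4
t=6: arr=1 -> substrate=4 bound=2 product=6
t=7: arr=2 -> substrate=6 bound=2 product=6
t=8: arr=1 -> substrate=5 bound=2 product=8
t=9: arr=2 -> substrate=7 bound=2 product=8
t=10: arr=0 -> substrate=5 bound=2 product=10
t=11: arr=0 -> substrate=5 bound=2 product=10

Answer: 2 2 2 2 2 2 2 2 2 2 2 2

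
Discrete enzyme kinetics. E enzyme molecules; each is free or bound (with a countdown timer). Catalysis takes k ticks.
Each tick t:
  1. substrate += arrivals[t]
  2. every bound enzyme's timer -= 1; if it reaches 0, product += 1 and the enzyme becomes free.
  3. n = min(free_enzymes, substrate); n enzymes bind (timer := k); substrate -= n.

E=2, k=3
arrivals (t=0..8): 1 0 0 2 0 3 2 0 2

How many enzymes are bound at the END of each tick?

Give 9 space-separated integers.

t=0: arr=1 -> substrate=0 bound=1 product=0
t=1: arr=0 -> substrate=0 bound=1 product=0
t=2: arr=0 -> substrate=0 bound=1 product=0
t=3: arr=2 -> substrate=0 bound=2 product=1
t=4: arr=0 -> substrate=0 bound=2 product=1
t=5: arr=3 -> substrate=3 bound=2 product=1
t=6: arr=2 -> substrate=3 bound=2 product=3
t=7: arr=0 -> substrate=3 bound=2 product=3
t=8: arr=2 -> substrate=5 bound=2 product=3

Answer: 1 1 1 2 2 2 2 2 2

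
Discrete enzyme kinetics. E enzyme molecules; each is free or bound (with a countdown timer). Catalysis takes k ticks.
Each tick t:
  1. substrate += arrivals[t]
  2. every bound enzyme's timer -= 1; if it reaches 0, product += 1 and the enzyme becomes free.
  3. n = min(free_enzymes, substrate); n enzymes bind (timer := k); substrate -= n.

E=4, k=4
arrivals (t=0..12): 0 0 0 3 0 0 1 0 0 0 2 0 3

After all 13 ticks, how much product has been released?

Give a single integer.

Answer: 4

Derivation:
t=0: arr=0 -> substrate=0 bound=0 product=0
t=1: arr=0 -> substrate=0 bound=0 product=0
t=2: arr=0 -> substrate=0 bound=0 product=0
t=3: arr=3 -> substrate=0 bound=3 product=0
t=4: arr=0 -> substrate=0 bound=3 product=0
t=5: arr=0 -> substrate=0 bound=3 product=0
t=6: arr=1 -> substrate=0 bound=4 product=0
t=7: arr=0 -> substrate=0 bound=1 product=3
t=8: arr=0 -> substrate=0 bound=1 product=3
t=9: arr=0 -> substrate=0 bound=1 product=3
t=10: arr=2 -> substrate=0 bound=2 product=4
t=11: arr=0 -> substrate=0 bound=2 product=4
t=12: arr=3 -> substrate=1 bound=4 product=4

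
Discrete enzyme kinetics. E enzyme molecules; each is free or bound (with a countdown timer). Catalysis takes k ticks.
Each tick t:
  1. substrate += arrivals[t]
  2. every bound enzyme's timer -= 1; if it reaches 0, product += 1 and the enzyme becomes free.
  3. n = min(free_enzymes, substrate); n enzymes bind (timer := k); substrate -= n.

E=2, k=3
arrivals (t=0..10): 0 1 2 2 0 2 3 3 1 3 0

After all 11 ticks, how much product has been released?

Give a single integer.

Answer: 5

Derivation:
t=0: arr=0 -> substrate=0 bound=0 product=0
t=1: arr=1 -> substrate=0 bound=1 product=0
t=2: arr=2 -> substrate=1 bound=2 product=0
t=3: arr=2 -> substrate=3 bound=2 product=0
t=4: arr=0 -> substrate=2 bound=2 product=1
t=5: arr=2 -> substrate=3 bound=2 product=2
t=6: arr=3 -> substrate=6 bound=2 product=2
t=7: arr=3 -> substrate=8 bound=2 product=3
t=8: arr=1 -> substrate=8 bound=2 product=4
t=9: arr=3 -> substrate=11 bound=2 product=4
t=10: arr=0 -> substrate=10 bound=2 product=5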